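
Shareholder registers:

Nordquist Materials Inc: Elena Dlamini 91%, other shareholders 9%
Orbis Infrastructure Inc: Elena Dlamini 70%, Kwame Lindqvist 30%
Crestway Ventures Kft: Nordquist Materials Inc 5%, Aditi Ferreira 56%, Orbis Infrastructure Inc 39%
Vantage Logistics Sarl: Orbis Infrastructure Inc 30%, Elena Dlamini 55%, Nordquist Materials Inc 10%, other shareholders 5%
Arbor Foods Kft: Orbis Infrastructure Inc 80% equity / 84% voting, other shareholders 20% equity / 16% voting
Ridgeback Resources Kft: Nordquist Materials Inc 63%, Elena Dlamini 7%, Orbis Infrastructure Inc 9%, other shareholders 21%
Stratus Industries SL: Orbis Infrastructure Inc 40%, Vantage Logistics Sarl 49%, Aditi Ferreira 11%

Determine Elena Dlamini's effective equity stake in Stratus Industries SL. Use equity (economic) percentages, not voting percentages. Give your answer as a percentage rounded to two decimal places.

69.70%

Elena reaches Stratus along 4 paths.
Via Orbis: 70% × 40% = 28%.
Via Orbis → Vantage: 70% × 30% × 49% = 10.29%.
Via Vantage: 55% × 49% = 26.95%.
Via Nordquist → Vantage: 91% × 10% × 49% = 4.459%.
Total: 28% + 10.29% + 26.95% + 4.459% = 69.699%.
Rounded: 69.70%.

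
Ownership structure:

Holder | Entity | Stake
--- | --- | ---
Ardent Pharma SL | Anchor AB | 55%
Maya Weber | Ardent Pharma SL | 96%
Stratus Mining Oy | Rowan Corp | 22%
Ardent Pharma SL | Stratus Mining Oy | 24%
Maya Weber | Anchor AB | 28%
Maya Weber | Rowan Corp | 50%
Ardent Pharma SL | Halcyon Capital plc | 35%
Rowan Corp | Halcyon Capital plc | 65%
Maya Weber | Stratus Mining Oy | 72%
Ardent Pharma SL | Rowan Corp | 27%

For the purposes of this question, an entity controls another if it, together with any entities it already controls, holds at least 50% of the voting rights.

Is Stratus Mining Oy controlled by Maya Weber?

Maya holds 96% of Ardent, so Maya controls Ardent.
Maya and Ardent together hold 72% + 24% = 96% of Stratus, so Maya controls Stratus.

Yes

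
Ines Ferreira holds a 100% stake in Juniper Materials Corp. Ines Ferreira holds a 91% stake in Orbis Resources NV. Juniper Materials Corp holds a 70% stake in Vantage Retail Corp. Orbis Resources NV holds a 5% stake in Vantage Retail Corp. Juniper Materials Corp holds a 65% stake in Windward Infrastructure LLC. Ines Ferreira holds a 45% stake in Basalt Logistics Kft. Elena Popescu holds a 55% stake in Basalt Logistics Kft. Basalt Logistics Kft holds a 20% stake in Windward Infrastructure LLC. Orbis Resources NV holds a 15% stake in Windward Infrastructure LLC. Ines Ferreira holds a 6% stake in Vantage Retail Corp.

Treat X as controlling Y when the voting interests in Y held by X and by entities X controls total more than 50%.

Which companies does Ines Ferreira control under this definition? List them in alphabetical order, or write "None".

Juniper Materials Corp, Orbis Resources NV, Vantage Retail Corp, Windward Infrastructure LLC

Ines holds 91% of Orbis, so Ines controls Orbis.
Ines holds 100% of Juniper, so Ines controls Juniper.
Juniper and Orbis and Ines together hold 70% + 5% + 6% = 81% of Vantage, so Ines controls Vantage.
Juniper and Orbis together hold 65% + 15% = 80% of Windward, so Ines controls Windward.
No other company's threshold is met.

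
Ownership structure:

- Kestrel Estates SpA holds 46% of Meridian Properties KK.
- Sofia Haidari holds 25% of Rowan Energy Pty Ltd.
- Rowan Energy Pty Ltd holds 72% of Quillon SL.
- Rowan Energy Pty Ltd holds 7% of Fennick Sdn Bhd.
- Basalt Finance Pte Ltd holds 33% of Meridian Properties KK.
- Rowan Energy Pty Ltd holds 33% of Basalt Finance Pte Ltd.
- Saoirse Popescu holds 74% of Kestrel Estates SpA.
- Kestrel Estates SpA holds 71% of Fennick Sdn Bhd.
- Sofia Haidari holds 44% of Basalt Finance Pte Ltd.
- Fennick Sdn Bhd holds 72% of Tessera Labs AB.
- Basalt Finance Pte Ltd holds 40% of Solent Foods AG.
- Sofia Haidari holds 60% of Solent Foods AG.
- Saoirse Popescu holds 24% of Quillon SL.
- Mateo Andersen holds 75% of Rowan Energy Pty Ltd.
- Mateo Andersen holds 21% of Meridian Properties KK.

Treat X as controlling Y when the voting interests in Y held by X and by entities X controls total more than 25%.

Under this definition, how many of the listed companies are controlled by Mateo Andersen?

Mateo holds 75% of Rowan, so Mateo controls Rowan.
Rowan holds 72% of Quillon, so Mateo controls Quillon.
Rowan holds 33% of Basalt, so Mateo controls Basalt.
Mateo and Basalt together hold 21% + 33% = 54% of Meridian, so Mateo controls Meridian.
Basalt holds 40% of Solent, so Mateo controls Solent.
No other company's threshold is met.
Mateo controls 5 companies.

5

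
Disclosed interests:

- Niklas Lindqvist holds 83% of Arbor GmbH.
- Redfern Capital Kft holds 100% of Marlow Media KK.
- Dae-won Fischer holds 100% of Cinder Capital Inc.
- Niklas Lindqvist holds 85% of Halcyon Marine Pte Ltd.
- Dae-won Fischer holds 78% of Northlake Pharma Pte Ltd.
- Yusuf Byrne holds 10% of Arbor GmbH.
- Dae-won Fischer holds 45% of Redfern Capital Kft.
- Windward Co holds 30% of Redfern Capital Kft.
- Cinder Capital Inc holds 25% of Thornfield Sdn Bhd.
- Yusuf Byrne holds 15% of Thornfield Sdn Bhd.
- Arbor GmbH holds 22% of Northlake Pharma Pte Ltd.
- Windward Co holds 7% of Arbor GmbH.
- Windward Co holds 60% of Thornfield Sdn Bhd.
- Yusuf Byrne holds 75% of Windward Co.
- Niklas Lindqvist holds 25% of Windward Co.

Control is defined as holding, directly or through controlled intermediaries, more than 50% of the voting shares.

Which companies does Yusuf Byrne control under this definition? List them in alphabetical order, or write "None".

Thornfield Sdn Bhd, Windward Co

Yusuf holds 75% of Windward, so Yusuf controls Windward.
Windward and Yusuf together hold 60% + 15% = 75% of Thornfield, so Yusuf controls Thornfield.
No other company's threshold is met.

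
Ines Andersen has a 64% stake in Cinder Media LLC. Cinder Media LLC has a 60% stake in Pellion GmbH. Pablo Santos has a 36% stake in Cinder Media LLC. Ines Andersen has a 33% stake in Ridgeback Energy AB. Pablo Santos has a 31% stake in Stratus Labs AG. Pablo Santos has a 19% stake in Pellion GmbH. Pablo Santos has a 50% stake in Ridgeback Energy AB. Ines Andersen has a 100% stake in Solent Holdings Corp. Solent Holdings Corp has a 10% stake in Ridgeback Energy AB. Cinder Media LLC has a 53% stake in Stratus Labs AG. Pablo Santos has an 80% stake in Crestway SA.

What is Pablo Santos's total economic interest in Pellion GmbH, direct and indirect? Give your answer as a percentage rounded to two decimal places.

40.60%

Pablo reaches Pellion along 2 paths.
Via Cinder: 36% × 60% = 21.6%.
Direct stake: 19% = 19%.
Total: 21.6% + 19% = 40.6%.
Rounded: 40.60%.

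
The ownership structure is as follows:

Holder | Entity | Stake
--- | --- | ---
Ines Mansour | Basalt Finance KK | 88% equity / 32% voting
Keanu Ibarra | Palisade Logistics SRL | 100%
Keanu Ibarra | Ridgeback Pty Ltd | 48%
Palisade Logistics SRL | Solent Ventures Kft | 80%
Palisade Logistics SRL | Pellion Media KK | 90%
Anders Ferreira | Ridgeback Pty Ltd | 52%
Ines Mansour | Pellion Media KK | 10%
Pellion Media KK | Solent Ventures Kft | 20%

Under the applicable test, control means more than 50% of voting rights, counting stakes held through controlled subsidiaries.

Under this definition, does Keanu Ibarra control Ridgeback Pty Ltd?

No

Keanu holds 100% of Palisade, so Keanu controls Palisade.
Palisade holds 90% of Pellion, so Keanu controls Pellion.
Palisade and Pellion together hold 80% + 20% = 100% of Solent, so Keanu controls Solent.
In Ridgeback, Keanu's side holds only 48%, not > 50%.
So Keanu does not control Ridgeback.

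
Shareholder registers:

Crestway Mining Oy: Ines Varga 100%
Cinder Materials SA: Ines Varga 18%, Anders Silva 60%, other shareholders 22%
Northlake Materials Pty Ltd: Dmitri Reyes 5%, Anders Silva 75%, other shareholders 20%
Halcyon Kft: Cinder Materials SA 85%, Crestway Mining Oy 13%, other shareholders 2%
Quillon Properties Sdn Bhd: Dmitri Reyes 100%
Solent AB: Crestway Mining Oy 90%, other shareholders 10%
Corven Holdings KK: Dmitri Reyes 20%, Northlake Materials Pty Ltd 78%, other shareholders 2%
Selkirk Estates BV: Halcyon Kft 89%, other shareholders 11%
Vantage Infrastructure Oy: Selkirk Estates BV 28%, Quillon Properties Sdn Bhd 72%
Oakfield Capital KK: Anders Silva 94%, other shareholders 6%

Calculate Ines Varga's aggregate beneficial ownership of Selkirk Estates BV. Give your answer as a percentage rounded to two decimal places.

Ines reaches Selkirk along 2 paths.
Via Cinder → Halcyon: 18% × 85% × 89% = 13.617%.
Via Crestway → Halcyon: 100% × 13% × 89% = 11.57%.
Total: 13.617% + 11.57% = 25.187%.
Rounded: 25.19%.

25.19%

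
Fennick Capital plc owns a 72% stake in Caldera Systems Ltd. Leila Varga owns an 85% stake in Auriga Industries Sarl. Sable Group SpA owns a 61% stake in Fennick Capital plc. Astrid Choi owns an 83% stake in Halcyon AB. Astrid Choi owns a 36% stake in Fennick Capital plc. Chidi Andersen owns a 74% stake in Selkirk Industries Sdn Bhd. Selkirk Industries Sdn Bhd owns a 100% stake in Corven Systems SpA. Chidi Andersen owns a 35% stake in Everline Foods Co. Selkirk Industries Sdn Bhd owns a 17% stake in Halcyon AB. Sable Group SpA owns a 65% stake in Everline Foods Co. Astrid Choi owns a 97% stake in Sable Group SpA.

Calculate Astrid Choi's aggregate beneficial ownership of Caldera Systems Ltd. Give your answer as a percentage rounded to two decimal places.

Astrid reaches Caldera along 2 paths.
Via Sable → Fennick: 97% × 61% × 72% = 42.6024%.
Via Fennick: 36% × 72% = 25.92%.
Total: 42.6024% + 25.92% = 68.5224%.
Rounded: 68.52%.

68.52%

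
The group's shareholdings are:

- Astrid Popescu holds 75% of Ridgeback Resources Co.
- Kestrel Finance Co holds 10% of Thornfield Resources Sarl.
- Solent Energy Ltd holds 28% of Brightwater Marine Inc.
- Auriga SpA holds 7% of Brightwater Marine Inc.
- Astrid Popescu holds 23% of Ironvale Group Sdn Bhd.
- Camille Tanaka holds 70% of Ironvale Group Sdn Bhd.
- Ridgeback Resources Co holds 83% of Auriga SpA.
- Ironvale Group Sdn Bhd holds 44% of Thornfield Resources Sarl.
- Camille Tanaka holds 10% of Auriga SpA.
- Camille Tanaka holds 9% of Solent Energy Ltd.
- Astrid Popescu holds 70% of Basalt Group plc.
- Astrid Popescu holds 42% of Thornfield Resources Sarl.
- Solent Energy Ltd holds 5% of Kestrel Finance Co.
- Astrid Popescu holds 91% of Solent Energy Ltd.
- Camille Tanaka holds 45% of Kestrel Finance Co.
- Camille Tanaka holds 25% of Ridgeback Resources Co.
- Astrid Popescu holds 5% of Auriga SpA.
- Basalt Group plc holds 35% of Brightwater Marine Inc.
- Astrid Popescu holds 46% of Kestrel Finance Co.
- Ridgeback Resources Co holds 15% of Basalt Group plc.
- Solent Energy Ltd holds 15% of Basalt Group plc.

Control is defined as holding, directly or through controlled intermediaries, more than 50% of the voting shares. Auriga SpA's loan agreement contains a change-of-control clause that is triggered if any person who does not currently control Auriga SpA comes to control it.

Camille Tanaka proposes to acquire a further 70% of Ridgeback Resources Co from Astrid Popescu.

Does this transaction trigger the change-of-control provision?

The purchase adds only to Camille's holdings (Astrid's stake shrinks), so Camille is the only person who could newly come to control Auriga.
Camille holds 70% of Ironvale, so Camille controls Ironvale.
In Auriga, Camille's side holds only 10%, not > 50%.
So before the transaction, Camille does not control Auriga.
After the purchase, Camille's direct stake in Ridgeback rises to 25% + 70% = 95%, and Astrid's stake falls to 5%.
Camille holds 95% of Ridgeback, so Camille controls Ridgeback.
Ridgeback and Camille together hold 83% + 10% = 93% of Auriga, so Camille controls Auriga.
Camille did not control Auriga before and does after, so the clause is triggered.

Yes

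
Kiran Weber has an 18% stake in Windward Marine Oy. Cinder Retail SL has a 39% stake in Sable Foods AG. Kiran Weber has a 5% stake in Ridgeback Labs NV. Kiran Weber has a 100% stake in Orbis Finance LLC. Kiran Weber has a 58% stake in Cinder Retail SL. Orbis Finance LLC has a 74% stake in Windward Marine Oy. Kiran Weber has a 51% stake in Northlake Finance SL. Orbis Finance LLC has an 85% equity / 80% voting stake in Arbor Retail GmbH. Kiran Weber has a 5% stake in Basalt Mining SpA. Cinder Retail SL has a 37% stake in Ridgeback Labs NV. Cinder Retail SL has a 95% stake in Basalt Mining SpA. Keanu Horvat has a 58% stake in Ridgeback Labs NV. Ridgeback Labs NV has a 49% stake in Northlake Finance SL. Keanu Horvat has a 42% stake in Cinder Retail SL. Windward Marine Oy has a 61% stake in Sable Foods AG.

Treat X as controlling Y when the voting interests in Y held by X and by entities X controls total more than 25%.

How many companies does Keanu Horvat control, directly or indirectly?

5

Keanu holds 42% of Cinder, so Keanu controls Cinder.
Keanu and Cinder together hold 58% + 37% = 95% of Ridgeback, so Keanu controls Ridgeback.
Cinder holds 95% of Basalt, so Keanu controls Basalt.
Cinder holds 39% of Sable, so Keanu controls Sable.
Ridgeback holds 49% of Northlake, so Keanu controls Northlake.
No other company's threshold is met.
Keanu controls 5 companies.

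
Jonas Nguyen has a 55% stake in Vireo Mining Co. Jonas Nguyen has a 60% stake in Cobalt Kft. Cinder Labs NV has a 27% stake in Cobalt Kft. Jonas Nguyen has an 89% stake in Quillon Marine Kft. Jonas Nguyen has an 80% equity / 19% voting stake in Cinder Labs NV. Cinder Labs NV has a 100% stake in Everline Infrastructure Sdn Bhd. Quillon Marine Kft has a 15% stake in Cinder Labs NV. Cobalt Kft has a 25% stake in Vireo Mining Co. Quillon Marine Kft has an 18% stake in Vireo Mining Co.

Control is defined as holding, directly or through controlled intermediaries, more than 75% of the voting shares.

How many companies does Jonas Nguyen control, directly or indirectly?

1

Jonas holds 89% of Quillon, so Jonas controls Quillon.
No other company's threshold is met.
Jonas controls 1 company.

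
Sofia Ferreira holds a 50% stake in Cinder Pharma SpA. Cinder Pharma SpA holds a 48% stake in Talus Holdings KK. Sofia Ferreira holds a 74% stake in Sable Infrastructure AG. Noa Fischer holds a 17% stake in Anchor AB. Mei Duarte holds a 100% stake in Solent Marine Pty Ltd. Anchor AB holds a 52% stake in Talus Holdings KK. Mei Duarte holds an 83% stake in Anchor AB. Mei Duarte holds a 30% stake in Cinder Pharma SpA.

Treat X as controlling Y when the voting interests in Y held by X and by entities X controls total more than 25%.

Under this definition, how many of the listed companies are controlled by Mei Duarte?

Mei holds 83% of Anchor, so Mei controls Anchor.
Mei holds 30% of Cinder, so Mei controls Cinder.
Mei holds 100% of Solent, so Mei controls Solent.
Anchor and Cinder together hold 52% + 48% = 100% of Talus, so Mei controls Talus.
No other company's threshold is met.
Mei controls 4 companies.

4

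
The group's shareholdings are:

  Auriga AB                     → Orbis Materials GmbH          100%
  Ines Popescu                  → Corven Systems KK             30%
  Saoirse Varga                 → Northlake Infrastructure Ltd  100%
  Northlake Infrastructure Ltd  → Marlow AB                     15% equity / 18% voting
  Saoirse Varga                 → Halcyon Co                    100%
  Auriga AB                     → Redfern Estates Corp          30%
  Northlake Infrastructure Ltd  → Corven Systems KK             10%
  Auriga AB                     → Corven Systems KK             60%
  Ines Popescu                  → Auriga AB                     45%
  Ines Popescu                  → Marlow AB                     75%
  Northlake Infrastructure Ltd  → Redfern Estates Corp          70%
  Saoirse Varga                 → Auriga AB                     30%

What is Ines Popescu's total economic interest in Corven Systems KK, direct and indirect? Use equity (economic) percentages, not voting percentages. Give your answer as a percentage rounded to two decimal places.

57.00%

Ines reaches Corven along 2 paths.
Direct stake: 30% = 30%.
Via Auriga: 45% × 60% = 27%.
Total: 30% + 27% = 57%.
Rounded: 57.00%.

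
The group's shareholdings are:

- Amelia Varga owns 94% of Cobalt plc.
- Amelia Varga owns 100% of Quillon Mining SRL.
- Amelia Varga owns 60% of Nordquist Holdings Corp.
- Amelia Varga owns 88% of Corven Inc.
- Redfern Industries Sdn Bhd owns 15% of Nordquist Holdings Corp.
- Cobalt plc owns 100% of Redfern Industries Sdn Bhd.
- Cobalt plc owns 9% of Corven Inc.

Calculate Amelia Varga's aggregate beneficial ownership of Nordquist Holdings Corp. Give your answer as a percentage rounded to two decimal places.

Amelia reaches Nordquist along 2 paths.
Via Cobalt → Redfern: 94% × 100% × 15% = 14.1%.
Direct stake: 60% = 60%.
Total: 14.1% + 60% = 74.1%.
Rounded: 74.10%.

74.10%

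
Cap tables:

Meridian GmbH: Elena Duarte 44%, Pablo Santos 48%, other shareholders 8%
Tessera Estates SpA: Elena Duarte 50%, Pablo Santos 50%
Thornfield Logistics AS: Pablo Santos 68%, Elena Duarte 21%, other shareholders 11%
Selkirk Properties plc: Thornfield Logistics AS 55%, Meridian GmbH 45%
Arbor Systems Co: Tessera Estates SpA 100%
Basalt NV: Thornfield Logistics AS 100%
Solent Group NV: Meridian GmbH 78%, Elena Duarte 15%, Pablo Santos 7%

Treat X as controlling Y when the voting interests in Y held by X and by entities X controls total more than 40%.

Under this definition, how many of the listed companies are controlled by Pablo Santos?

7

Pablo holds 48% of Meridian, so Pablo controls Meridian.
Pablo holds 50% of Tessera, so Pablo controls Tessera.
Pablo holds 68% of Thornfield, so Pablo controls Thornfield.
Thornfield and Meridian together hold 55% + 45% = 100% of Selkirk, so Pablo controls Selkirk.
Tessera holds 100% of Arbor, so Pablo controls Arbor.
Thornfield holds 100% of Basalt, so Pablo controls Basalt.
Meridian and Pablo together hold 78% + 7% = 85% of Solent, so Pablo controls Solent.
Pablo controls 7 companies.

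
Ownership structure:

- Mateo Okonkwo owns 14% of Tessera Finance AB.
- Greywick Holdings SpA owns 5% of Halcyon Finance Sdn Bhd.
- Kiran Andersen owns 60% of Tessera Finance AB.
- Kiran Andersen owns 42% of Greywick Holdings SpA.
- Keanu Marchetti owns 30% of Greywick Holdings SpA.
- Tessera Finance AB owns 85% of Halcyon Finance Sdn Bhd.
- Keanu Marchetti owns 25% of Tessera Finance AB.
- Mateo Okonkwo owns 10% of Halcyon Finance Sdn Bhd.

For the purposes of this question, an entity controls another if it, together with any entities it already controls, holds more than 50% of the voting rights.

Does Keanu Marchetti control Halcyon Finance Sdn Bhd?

No

Keanu's largest direct stake is 30% in Greywick, which does not meet the threshold, so Keanu controls no company.
Neither Keanu nor any entity Keanu controls holds any voting interest in Halcyon.
So Keanu does not control Halcyon.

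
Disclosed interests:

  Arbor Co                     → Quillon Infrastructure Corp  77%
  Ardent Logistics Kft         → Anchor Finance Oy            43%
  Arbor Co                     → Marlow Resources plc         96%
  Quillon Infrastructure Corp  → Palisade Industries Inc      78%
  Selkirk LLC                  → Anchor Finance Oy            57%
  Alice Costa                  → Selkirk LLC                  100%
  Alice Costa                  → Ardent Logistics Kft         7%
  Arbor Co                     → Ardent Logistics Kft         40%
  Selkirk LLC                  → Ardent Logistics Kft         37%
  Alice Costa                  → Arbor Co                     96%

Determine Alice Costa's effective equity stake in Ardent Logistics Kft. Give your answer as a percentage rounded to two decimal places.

82.40%

Alice reaches Ardent along 3 paths.
Direct stake: 7% = 7%.
Via Arbor: 96% × 40% = 38.4%.
Via Selkirk: 100% × 37% = 37%.
Total: 7% + 38.4% + 37% = 82.4%.
Rounded: 82.40%.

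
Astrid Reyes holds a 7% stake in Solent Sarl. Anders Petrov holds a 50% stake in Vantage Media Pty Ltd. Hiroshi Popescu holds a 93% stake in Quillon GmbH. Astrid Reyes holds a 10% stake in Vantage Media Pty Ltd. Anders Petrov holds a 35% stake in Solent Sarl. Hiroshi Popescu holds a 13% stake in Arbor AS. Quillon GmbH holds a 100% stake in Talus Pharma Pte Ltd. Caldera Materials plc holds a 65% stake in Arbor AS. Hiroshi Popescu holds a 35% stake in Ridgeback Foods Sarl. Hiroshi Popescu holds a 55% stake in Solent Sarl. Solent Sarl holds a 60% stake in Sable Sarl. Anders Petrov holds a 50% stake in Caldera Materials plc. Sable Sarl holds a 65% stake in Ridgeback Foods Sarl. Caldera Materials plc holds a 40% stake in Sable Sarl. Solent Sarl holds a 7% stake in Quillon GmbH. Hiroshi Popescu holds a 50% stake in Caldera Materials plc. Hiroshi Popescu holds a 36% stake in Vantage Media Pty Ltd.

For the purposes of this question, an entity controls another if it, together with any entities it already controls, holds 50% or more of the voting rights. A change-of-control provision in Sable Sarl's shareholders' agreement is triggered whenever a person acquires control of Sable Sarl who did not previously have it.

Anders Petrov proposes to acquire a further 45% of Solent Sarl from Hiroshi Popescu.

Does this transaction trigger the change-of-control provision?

Yes

The purchase adds only to Anders's holdings (Hiroshi's stake shrinks), so Anders is the only person who could newly come to control Sable.
Anders holds 50% of Vantage, so Anders controls Vantage.
Anders holds 50% of Caldera, so Anders controls Caldera.
Caldera holds 65% of Arbor, so Anders controls Arbor.
In Sable, Anders's side holds only 40%, not ≥ 50%.
So before the transaction, Anders does not control Sable.
After the purchase, Anders's direct stake in Solent rises to 35% + 45% = 80%, and Hiroshi's stake falls to 10%.
Anders holds 80% of Solent, so Anders controls Solent.
Solent and Caldera together hold 60% + 40% = 100% of Sable, so Anders controls Sable.
Anders did not control Sable before and does after, so the clause is triggered.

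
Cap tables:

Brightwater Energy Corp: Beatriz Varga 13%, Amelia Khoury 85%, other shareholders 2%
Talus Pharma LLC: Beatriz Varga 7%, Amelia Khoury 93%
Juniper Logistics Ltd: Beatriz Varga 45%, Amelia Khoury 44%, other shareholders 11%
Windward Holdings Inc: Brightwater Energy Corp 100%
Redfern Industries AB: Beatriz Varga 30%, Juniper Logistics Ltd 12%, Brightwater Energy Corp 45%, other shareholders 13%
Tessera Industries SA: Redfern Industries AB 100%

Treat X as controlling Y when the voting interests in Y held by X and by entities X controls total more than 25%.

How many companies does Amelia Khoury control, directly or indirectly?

6

Amelia holds 85% of Brightwater, so Amelia controls Brightwater.
Amelia holds 93% of Talus, so Amelia controls Talus.
Amelia holds 44% of Juniper, so Amelia controls Juniper.
Brightwater holds 100% of Windward, so Amelia controls Windward.
Juniper and Brightwater together hold 12% + 45% = 57% of Redfern, so Amelia controls Redfern.
Redfern holds 100% of Tessera, so Amelia controls Tessera.
Amelia controls 6 companies.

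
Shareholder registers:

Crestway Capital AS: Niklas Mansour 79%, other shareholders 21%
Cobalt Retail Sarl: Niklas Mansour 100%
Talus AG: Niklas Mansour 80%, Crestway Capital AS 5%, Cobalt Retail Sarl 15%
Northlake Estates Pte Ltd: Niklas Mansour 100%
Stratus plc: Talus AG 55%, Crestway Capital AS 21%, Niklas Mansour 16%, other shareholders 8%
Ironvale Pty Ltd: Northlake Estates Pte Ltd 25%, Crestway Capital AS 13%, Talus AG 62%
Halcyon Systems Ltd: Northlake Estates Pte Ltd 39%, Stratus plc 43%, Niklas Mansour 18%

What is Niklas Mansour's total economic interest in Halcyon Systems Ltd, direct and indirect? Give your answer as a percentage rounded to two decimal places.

Niklas reaches Halcyon along 7 paths.
Via Northlake: 100% × 39% = 39%.
Via Talus → Stratus: 80% × 55% × 43% = 18.92%.
Via Crestway → Talus → Stratus: 79% × 5% × 55% × 43% = 0.934175%.
Via Cobalt → Talus → Stratus: 100% × 15% × 55% × 43% = 3.5475%.
Via Crestway → Stratus: 79% × 21% × 43% = 7.1337%.
Via Stratus: 16% × 43% = 6.88%.
Direct stake: 18% = 18%.
Total: 39% + 18.92% + 0.934175% + 3.5475% + 7.1337% + 6.88% + 18% = 94.415375%.
Rounded: 94.42%.

94.42%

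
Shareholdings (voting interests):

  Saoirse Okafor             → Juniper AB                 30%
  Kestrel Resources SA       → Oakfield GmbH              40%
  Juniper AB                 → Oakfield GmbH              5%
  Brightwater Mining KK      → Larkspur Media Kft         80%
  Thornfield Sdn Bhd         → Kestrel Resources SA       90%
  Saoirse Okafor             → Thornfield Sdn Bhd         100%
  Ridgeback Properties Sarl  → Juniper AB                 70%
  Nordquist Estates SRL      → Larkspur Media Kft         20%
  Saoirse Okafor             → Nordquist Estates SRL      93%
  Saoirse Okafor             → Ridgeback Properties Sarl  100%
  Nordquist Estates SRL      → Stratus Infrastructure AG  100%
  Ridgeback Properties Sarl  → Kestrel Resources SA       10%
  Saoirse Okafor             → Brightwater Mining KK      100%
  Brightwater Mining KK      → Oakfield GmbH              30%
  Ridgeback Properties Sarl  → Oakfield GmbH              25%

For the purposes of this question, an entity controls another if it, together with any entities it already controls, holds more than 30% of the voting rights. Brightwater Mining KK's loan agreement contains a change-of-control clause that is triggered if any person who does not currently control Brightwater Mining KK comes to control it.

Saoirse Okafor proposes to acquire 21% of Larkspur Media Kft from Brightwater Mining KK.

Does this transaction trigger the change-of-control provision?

The purchase adds only to Saoirse's holdings (Brightwater's stake shrinks), so Saoirse is the only person who could newly come to control Brightwater.
Saoirse holds 100% of Brightwater, so Saoirse controls Brightwater.
So Saoirse already controls Brightwater before the transaction.
After the purchase, Saoirse holds 21% of Larkspur directly, and Brightwater's stake falls to 59%.
Saoirse controlled Brightwater already, so this is not a new person acquiring control; every other person's position is unchanged or reduced.
No new person acquires control, so the clause is not triggered.

No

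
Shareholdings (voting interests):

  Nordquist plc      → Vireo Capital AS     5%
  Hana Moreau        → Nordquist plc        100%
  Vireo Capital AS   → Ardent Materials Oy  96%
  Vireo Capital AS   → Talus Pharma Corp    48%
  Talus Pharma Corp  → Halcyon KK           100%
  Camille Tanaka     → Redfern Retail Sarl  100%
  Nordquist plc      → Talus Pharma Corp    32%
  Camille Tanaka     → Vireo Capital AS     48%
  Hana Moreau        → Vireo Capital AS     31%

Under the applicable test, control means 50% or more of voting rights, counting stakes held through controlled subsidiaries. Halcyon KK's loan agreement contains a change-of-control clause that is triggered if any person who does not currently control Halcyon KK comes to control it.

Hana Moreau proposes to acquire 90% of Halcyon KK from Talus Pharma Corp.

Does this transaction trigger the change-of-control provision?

Yes

The purchase adds only to Hana's holdings (Talus's stake shrinks), so Hana is the only person who could newly come to control Halcyon.
Hana holds 100% of Nordquist, so Hana controls Nordquist.
Neither Hana nor any entity Hana controls holds any voting interest in Halcyon.
So before the transaction, Hana does not control Halcyon.
After the purchase, Hana holds 90% of Halcyon directly, and Talus's stake falls to 10%.
Hana holds 90% of Halcyon, so Hana controls Halcyon.
Hana did not control Halcyon before and does after, so the clause is triggered.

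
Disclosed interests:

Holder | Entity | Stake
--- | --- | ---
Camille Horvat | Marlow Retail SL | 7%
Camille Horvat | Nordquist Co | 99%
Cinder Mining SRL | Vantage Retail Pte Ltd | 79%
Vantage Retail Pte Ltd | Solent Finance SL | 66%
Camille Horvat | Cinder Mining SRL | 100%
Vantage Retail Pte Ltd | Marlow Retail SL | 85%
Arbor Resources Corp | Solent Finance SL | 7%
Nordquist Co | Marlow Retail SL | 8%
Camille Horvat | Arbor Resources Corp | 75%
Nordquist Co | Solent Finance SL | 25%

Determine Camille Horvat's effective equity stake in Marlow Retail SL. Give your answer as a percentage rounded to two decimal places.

Camille reaches Marlow along 3 paths.
Via Cinder → Vantage: 100% × 79% × 85% = 67.15%.
Via Nordquist: 99% × 8% = 7.92%.
Direct stake: 7% = 7%.
Total: 67.15% + 7.92% + 7% = 82.07%.

82.07%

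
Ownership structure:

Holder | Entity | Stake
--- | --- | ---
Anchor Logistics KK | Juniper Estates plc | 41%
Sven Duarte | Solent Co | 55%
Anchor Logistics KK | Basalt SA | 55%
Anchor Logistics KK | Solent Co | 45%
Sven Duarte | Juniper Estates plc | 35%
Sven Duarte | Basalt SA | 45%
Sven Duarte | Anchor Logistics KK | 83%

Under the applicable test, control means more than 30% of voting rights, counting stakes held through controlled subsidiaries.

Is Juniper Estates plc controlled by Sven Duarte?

Yes

Sven holds 83% of Anchor, so Sven controls Anchor.
Anchor and Sven together hold 41% + 35% = 76% of Juniper, so Sven controls Juniper.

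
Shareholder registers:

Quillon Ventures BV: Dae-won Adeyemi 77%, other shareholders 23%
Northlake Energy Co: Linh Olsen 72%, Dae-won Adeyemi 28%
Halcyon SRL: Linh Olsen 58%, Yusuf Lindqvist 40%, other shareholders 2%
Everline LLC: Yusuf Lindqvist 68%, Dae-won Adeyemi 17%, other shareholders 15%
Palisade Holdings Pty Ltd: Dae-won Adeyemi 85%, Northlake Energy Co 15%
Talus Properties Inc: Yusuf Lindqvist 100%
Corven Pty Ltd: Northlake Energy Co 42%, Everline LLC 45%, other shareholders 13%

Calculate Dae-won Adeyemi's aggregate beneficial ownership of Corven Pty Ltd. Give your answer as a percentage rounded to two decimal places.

19.41%

Dae-won reaches Corven along 2 paths.
Via Northlake: 28% × 42% = 11.76%.
Via Everline: 17% × 45% = 7.65%.
Total: 11.76% + 7.65% = 19.41%.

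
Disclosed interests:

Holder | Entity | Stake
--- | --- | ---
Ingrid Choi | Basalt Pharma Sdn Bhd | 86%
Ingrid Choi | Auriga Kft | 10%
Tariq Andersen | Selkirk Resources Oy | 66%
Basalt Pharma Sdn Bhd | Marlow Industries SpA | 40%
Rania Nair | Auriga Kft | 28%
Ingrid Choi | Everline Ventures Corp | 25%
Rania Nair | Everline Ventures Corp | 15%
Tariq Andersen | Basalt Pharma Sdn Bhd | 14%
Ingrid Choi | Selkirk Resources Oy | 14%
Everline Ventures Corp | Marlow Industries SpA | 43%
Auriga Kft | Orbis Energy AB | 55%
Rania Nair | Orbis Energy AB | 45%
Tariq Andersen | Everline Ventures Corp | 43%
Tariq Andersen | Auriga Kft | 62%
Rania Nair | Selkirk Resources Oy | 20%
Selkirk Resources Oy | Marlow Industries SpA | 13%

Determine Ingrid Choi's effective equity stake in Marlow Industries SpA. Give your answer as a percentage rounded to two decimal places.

46.97%

Ingrid reaches Marlow along 3 paths.
Via Everline: 25% × 43% = 10.75%.
Via Basalt: 86% × 40% = 34.4%.
Via Selkirk: 14% × 13% = 1.82%.
Total: 10.75% + 34.4% + 1.82% = 46.97%.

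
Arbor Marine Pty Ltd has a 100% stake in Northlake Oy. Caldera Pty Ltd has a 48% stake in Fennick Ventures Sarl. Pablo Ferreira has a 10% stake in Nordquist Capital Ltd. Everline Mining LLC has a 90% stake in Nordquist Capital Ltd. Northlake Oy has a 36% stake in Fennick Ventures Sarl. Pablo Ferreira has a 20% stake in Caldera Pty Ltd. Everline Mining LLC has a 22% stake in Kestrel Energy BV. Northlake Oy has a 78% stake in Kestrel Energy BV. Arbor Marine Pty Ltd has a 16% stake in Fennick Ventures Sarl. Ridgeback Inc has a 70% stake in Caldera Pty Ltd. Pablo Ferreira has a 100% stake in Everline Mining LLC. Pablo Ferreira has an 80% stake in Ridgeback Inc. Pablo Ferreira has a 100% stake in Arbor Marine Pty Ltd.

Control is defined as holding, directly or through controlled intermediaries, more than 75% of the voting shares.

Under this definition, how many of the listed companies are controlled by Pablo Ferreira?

Pablo holds 100% of Arbor, so Pablo controls Arbor.
Pablo holds 80% of Ridgeback, so Pablo controls Ridgeback.
Pablo and Ridgeback together hold 20% + 70% = 90% of Caldera, so Pablo controls Caldera.
Arbor holds 100% of Northlake, so Pablo controls Northlake.
Caldera and Arbor and Northlake together hold 48% + 16% + 36% = 100% of Fennick, so Pablo controls Fennick.
Pablo holds 100% of Everline, so Pablo controls Everline.
Pablo and Everline together hold 10% + 90% = 100% of Nordquist, so Pablo controls Nordquist.
Northlake and Everline together hold 78% + 22% = 100% of Kestrel, so Pablo controls Kestrel.
Pablo controls 8 companies.

8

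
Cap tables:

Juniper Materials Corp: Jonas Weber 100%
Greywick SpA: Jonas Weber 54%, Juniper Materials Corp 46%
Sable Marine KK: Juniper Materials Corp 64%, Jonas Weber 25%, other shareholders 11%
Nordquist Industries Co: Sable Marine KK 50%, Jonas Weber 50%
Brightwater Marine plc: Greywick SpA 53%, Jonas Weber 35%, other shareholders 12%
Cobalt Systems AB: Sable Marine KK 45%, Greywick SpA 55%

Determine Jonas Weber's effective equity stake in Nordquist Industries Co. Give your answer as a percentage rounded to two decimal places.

94.50%

Jonas reaches Nordquist along 3 paths.
Via Juniper → Sable: 100% × 64% × 50% = 32%.
Via Sable: 25% × 50% = 12.5%.
Direct stake: 50% = 50%.
Total: 32% + 12.5% + 50% = 94.5%.
Rounded: 94.50%.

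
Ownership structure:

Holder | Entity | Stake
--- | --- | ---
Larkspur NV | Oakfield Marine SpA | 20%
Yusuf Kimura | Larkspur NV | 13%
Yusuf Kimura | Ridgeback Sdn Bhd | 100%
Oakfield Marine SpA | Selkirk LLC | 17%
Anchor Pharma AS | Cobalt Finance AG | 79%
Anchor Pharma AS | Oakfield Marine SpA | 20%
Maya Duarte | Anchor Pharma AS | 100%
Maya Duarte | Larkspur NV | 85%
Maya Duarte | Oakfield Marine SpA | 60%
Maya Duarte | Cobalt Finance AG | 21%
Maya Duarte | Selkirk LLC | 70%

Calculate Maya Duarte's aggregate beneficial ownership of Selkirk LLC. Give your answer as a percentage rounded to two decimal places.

86.49%

Maya reaches Selkirk along 4 paths.
Direct stake: 70% = 70%.
Via Anchor → Oakfield: 100% × 20% × 17% = 3.4%.
Via Larkspur → Oakfield: 85% × 20% × 17% = 2.89%.
Via Oakfield: 60% × 17% = 10.2%.
Total: 70% + 3.4% + 2.89% + 10.2% = 86.49%.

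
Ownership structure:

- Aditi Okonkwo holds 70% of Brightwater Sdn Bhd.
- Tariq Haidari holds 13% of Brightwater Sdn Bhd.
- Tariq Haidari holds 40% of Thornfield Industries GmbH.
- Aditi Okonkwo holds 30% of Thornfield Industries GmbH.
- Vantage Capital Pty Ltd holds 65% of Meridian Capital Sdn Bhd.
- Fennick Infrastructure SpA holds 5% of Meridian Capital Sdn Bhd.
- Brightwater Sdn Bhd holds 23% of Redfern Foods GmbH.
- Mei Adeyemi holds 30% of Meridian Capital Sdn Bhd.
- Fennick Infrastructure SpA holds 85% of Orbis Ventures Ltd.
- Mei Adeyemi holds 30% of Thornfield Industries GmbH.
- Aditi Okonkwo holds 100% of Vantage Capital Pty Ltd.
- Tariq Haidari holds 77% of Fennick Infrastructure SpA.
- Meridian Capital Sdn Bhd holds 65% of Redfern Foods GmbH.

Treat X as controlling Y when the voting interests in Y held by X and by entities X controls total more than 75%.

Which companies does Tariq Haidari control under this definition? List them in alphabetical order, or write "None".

Tariq holds 77% of Fennick, so Tariq controls Fennick.
Fennick holds 85% of Orbis, so Tariq controls Orbis.
No other company's threshold is met.

Fennick Infrastructure SpA, Orbis Ventures Ltd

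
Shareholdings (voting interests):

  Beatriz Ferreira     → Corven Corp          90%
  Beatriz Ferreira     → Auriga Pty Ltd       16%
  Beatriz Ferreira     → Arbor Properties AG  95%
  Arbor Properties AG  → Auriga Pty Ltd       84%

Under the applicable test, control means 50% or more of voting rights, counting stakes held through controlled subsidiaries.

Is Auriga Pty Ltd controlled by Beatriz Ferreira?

Yes

Beatriz holds 95% of Arbor, so Beatriz controls Arbor.
Arbor and Beatriz together hold 84% + 16% = 100% of Auriga, so Beatriz controls Auriga.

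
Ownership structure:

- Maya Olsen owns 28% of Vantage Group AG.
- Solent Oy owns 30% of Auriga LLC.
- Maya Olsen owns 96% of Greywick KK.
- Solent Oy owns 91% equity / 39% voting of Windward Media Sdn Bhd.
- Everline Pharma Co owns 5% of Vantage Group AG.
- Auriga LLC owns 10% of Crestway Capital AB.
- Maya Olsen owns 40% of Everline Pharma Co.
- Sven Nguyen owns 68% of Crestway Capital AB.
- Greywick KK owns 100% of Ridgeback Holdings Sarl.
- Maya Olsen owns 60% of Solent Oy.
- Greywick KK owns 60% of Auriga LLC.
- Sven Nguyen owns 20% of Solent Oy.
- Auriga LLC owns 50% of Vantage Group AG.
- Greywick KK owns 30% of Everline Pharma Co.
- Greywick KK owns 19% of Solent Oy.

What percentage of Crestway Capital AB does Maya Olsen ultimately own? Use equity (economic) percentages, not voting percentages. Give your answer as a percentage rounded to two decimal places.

8.11%

Maya reaches Crestway along 3 paths.
Via Greywick → Solent → Auriga: 96% × 19% × 30% × 10% = 0.5472%.
Via Solent → Auriga: 60% × 30% × 10% = 1.8%.
Via Greywick → Auriga: 96% × 60% × 10% = 5.76%.
Total: 0.5472% + 1.8% + 5.76% = 8.1072%.
Rounded: 8.11%.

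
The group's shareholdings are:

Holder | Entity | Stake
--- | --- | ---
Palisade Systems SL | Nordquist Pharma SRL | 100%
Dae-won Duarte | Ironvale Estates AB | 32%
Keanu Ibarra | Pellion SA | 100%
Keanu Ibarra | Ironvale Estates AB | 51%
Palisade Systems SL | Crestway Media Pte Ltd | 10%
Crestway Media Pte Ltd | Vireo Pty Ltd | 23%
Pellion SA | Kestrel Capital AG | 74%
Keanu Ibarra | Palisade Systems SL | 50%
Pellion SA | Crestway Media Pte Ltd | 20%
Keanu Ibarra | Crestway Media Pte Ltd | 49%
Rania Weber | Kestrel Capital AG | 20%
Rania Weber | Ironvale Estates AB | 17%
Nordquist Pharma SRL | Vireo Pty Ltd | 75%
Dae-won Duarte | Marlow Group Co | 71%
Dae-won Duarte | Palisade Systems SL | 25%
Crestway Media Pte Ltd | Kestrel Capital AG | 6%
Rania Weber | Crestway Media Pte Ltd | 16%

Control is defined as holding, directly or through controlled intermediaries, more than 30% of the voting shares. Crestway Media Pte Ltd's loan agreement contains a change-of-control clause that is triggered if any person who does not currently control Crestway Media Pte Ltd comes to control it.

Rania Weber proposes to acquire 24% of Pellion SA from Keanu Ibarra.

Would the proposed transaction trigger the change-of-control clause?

No

The purchase adds only to Rania's holdings (Keanu's stake shrinks), so Rania is the only person who could newly come to control Crestway.
Rania's largest direct stake is 20% in Kestrel, which does not meet the threshold, so Rania controls no company.
In Crestway, Rania's side holds only 16%, not > 30%.
So before the transaction, Rania does not control Crestway.
After the purchase, Rania holds 24% of Pellion directly, and Keanu's stake falls to 76%.
Rania's side now holds 24% of Pellion, not > 30%, so Rania still does not control Pellion.
After the transaction, Rania's side holds 16% of Crestway, not > 30%, so Rania still does not control Crestway.
No new person acquires control, so the clause is not triggered.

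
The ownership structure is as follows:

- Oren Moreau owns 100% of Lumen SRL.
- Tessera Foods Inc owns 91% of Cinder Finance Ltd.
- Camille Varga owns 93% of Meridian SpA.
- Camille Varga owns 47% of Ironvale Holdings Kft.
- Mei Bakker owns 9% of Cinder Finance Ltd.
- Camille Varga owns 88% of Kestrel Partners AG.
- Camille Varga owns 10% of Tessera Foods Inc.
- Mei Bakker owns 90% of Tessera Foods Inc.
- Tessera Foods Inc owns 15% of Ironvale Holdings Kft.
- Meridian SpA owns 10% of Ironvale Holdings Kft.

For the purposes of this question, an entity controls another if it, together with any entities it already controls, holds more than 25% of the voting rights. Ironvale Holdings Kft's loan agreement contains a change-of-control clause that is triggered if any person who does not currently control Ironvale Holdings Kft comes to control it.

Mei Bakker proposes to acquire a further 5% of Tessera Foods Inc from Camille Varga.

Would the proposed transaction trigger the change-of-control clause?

The purchase adds only to Mei's holdings (Camille's stake shrinks), so Mei is the only person who could newly come to control Ironvale.
Mei holds 90% of Tessera, so Mei controls Tessera.
Mei and Tessera together hold 9% + 91% = 100% of Cinder, so Mei controls Cinder.
In Ironvale, Mei's side holds only 15%, not > 25%.
So before the transaction, Mei does not control Ironvale.
After the purchase, Mei's direct stake in Tessera rises to 90% + 5% = 95%, and Camille's stake falls to 5%.
Mei holds 95% of Tessera, so Mei controls Tessera.
After the transaction, Mei's side holds 15% of Ironvale, not > 25%, so Mei still does not control Ironvale.
No new person acquires control, so the clause is not triggered.

No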